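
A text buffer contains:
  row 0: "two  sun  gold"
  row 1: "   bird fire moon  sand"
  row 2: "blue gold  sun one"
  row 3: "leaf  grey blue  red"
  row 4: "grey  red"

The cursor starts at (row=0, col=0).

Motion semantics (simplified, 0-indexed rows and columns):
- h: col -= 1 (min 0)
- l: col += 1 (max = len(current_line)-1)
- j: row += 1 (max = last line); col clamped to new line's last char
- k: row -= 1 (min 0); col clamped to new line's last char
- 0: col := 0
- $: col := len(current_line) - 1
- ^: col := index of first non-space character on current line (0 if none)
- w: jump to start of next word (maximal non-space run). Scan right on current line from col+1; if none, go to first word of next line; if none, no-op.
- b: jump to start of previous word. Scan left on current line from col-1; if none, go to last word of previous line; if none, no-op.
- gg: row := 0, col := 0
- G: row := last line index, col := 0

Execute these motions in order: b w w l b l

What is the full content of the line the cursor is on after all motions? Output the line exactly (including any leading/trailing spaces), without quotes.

After 1 (b): row=0 col=0 char='t'
After 2 (w): row=0 col=5 char='s'
After 3 (w): row=0 col=10 char='g'
After 4 (l): row=0 col=11 char='o'
After 5 (b): row=0 col=10 char='g'
After 6 (l): row=0 col=11 char='o'

Answer: two  sun  gold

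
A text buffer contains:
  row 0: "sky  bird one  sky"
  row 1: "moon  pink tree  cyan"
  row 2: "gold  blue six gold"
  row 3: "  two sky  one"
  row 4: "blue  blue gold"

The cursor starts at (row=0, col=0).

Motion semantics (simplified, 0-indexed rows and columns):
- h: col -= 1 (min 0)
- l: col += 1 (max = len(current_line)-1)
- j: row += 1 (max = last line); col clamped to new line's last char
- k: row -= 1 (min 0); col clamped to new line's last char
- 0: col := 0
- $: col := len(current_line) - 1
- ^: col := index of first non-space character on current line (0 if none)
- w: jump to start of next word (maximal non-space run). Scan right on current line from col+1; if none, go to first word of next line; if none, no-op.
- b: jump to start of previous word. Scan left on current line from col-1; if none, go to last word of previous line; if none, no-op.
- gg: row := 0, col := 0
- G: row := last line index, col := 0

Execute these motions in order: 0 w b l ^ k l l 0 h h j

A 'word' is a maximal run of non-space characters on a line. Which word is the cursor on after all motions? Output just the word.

Answer: moon

Derivation:
After 1 (0): row=0 col=0 char='s'
After 2 (w): row=0 col=5 char='b'
After 3 (b): row=0 col=0 char='s'
After 4 (l): row=0 col=1 char='k'
After 5 (^): row=0 col=0 char='s'
After 6 (k): row=0 col=0 char='s'
After 7 (l): row=0 col=1 char='k'
After 8 (l): row=0 col=2 char='y'
After 9 (0): row=0 col=0 char='s'
After 10 (h): row=0 col=0 char='s'
After 11 (h): row=0 col=0 char='s'
After 12 (j): row=1 col=0 char='m'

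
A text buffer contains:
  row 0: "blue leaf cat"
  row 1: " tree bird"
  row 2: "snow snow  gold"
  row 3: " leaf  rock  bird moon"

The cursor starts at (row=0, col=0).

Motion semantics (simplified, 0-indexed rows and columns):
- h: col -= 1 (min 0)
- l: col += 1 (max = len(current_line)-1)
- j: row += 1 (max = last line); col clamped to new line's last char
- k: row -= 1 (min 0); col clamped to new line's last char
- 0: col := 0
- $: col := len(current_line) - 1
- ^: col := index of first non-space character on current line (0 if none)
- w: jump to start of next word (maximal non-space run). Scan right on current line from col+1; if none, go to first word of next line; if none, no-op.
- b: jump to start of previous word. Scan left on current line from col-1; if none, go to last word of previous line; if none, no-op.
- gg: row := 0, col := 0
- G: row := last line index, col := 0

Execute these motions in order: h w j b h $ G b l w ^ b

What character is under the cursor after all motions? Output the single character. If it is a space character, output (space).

Answer: g

Derivation:
After 1 (h): row=0 col=0 char='b'
After 2 (w): row=0 col=5 char='l'
After 3 (j): row=1 col=5 char='_'
After 4 (b): row=1 col=1 char='t'
After 5 (h): row=1 col=0 char='_'
After 6 ($): row=1 col=9 char='d'
After 7 (G): row=3 col=0 char='_'
After 8 (b): row=2 col=11 char='g'
After 9 (l): row=2 col=12 char='o'
After 10 (w): row=3 col=1 char='l'
After 11 (^): row=3 col=1 char='l'
After 12 (b): row=2 col=11 char='g'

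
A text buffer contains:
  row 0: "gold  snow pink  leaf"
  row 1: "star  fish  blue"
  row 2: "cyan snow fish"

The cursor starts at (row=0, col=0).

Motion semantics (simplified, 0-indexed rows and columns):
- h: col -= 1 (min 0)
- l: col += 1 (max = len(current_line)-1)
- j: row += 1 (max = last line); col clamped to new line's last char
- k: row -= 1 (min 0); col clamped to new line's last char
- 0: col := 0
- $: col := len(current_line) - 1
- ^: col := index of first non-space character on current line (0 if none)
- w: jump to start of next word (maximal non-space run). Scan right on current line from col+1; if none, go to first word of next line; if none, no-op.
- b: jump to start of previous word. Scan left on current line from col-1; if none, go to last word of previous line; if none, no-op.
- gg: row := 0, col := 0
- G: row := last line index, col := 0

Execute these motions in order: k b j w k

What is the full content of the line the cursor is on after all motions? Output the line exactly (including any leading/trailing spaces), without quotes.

After 1 (k): row=0 col=0 char='g'
After 2 (b): row=0 col=0 char='g'
After 3 (j): row=1 col=0 char='s'
After 4 (w): row=1 col=6 char='f'
After 5 (k): row=0 col=6 char='s'

Answer: gold  snow pink  leaf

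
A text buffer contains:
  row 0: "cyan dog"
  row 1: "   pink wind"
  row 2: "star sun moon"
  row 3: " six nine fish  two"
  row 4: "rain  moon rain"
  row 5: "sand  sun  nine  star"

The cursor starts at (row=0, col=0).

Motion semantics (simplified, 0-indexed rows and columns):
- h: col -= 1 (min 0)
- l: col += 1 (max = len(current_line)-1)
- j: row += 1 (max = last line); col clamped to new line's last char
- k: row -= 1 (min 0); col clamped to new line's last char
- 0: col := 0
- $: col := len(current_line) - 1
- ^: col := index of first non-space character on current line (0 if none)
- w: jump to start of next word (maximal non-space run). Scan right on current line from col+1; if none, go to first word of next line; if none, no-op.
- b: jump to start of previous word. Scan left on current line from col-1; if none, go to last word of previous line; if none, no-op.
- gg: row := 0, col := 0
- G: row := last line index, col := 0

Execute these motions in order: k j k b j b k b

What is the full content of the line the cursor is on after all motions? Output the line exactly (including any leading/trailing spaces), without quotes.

After 1 (k): row=0 col=0 char='c'
After 2 (j): row=1 col=0 char='_'
After 3 (k): row=0 col=0 char='c'
After 4 (b): row=0 col=0 char='c'
After 5 (j): row=1 col=0 char='_'
After 6 (b): row=0 col=5 char='d'
After 7 (k): row=0 col=5 char='d'
After 8 (b): row=0 col=0 char='c'

Answer: cyan dog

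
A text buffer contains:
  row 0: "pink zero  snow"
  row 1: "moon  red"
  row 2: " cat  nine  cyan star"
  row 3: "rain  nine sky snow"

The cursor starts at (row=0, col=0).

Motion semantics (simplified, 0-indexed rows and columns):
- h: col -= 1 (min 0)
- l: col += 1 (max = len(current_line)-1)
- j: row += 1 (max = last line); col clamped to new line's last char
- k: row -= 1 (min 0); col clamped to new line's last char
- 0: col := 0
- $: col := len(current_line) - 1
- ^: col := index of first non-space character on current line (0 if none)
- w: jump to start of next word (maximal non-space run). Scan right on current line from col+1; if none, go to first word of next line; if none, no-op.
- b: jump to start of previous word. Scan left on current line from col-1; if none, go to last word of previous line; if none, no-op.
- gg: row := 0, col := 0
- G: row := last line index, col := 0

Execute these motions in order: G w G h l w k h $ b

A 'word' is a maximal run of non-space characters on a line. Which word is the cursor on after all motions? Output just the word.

After 1 (G): row=3 col=0 char='r'
After 2 (w): row=3 col=6 char='n'
After 3 (G): row=3 col=0 char='r'
After 4 (h): row=3 col=0 char='r'
After 5 (l): row=3 col=1 char='a'
After 6 (w): row=3 col=6 char='n'
After 7 (k): row=2 col=6 char='n'
After 8 (h): row=2 col=5 char='_'
After 9 ($): row=2 col=20 char='r'
After 10 (b): row=2 col=17 char='s'

Answer: star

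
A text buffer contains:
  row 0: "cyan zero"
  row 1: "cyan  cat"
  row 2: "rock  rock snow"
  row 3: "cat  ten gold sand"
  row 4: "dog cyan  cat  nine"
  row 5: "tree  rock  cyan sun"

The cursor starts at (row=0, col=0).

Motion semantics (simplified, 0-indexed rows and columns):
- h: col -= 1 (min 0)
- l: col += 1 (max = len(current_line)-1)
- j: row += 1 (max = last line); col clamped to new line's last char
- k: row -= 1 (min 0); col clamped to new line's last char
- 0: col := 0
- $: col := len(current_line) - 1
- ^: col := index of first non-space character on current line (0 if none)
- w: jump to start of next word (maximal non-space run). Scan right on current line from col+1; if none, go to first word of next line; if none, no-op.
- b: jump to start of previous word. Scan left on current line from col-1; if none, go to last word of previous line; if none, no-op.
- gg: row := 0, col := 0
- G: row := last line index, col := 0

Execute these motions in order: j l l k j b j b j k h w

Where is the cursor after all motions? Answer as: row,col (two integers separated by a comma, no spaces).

After 1 (j): row=1 col=0 char='c'
After 2 (l): row=1 col=1 char='y'
After 3 (l): row=1 col=2 char='a'
After 4 (k): row=0 col=2 char='a'
After 5 (j): row=1 col=2 char='a'
After 6 (b): row=1 col=0 char='c'
After 7 (j): row=2 col=0 char='r'
After 8 (b): row=1 col=6 char='c'
After 9 (j): row=2 col=6 char='r'
After 10 (k): row=1 col=6 char='c'
After 11 (h): row=1 col=5 char='_'
After 12 (w): row=1 col=6 char='c'

Answer: 1,6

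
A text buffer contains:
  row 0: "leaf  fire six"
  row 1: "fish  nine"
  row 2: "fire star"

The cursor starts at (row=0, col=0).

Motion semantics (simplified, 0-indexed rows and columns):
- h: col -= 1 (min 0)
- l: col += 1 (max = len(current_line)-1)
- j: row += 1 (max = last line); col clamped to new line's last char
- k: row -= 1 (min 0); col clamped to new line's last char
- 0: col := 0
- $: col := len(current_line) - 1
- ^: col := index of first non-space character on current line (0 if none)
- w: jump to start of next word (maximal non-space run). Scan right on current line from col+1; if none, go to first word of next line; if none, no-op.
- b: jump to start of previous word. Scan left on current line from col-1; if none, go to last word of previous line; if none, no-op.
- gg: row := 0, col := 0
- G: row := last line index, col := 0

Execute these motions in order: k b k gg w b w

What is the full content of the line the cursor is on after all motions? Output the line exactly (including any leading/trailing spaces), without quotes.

After 1 (k): row=0 col=0 char='l'
After 2 (b): row=0 col=0 char='l'
After 3 (k): row=0 col=0 char='l'
After 4 (gg): row=0 col=0 char='l'
After 5 (w): row=0 col=6 char='f'
After 6 (b): row=0 col=0 char='l'
After 7 (w): row=0 col=6 char='f'

Answer: leaf  fire six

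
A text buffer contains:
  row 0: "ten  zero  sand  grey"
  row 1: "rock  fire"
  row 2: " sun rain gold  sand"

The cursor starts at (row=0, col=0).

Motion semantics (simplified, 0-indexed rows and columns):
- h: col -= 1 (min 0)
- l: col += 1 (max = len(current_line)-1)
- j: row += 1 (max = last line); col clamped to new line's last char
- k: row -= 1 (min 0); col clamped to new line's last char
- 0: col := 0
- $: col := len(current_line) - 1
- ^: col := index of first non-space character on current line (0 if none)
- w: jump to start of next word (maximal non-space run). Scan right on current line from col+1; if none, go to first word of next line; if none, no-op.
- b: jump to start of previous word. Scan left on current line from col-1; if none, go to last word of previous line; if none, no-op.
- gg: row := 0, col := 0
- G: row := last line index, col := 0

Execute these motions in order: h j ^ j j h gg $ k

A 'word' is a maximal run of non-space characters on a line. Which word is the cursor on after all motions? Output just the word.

Answer: grey

Derivation:
After 1 (h): row=0 col=0 char='t'
After 2 (j): row=1 col=0 char='r'
After 3 (^): row=1 col=0 char='r'
After 4 (j): row=2 col=0 char='_'
After 5 (j): row=2 col=0 char='_'
After 6 (h): row=2 col=0 char='_'
After 7 (gg): row=0 col=0 char='t'
After 8 ($): row=0 col=20 char='y'
After 9 (k): row=0 col=20 char='y'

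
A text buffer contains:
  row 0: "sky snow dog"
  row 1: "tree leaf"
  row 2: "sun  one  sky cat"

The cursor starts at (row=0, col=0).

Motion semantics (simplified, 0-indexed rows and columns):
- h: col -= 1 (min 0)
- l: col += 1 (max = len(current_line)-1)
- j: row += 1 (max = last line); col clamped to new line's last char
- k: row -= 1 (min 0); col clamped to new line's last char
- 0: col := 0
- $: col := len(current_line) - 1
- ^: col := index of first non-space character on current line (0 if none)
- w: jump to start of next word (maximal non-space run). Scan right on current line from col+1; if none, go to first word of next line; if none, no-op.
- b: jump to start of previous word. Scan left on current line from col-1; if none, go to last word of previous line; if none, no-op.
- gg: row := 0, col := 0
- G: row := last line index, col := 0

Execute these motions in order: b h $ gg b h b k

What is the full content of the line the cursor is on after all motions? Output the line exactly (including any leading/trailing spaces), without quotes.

After 1 (b): row=0 col=0 char='s'
After 2 (h): row=0 col=0 char='s'
After 3 ($): row=0 col=11 char='g'
After 4 (gg): row=0 col=0 char='s'
After 5 (b): row=0 col=0 char='s'
After 6 (h): row=0 col=0 char='s'
After 7 (b): row=0 col=0 char='s'
After 8 (k): row=0 col=0 char='s'

Answer: sky snow dog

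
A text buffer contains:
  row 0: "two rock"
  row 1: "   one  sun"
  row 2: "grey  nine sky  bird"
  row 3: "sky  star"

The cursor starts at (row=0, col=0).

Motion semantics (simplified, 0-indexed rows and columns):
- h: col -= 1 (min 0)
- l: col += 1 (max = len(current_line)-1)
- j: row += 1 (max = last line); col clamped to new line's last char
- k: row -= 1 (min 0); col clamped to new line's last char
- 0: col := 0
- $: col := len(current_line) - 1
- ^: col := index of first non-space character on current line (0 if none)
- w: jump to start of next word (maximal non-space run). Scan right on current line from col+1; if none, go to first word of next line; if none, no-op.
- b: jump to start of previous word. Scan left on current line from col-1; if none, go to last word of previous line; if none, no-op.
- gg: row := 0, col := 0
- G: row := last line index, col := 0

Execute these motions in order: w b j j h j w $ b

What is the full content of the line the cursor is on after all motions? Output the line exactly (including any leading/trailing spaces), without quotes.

Answer: sky  star

Derivation:
After 1 (w): row=0 col=4 char='r'
After 2 (b): row=0 col=0 char='t'
After 3 (j): row=1 col=0 char='_'
After 4 (j): row=2 col=0 char='g'
After 5 (h): row=2 col=0 char='g'
After 6 (j): row=3 col=0 char='s'
After 7 (w): row=3 col=5 char='s'
After 8 ($): row=3 col=8 char='r'
After 9 (b): row=3 col=5 char='s'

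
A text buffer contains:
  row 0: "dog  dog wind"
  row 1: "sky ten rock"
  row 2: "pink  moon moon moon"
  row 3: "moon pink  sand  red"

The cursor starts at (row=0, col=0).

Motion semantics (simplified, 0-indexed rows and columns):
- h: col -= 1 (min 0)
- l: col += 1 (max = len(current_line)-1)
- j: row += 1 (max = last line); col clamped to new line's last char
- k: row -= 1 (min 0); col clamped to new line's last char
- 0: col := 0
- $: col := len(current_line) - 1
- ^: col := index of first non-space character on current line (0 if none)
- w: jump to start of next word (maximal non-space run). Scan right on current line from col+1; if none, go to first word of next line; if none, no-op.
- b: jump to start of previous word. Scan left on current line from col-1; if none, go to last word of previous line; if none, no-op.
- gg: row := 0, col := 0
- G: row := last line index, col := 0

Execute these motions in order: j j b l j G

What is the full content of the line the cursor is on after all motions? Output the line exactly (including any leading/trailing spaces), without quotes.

Answer: moon pink  sand  red

Derivation:
After 1 (j): row=1 col=0 char='s'
After 2 (j): row=2 col=0 char='p'
After 3 (b): row=1 col=8 char='r'
After 4 (l): row=1 col=9 char='o'
After 5 (j): row=2 col=9 char='n'
After 6 (G): row=3 col=0 char='m'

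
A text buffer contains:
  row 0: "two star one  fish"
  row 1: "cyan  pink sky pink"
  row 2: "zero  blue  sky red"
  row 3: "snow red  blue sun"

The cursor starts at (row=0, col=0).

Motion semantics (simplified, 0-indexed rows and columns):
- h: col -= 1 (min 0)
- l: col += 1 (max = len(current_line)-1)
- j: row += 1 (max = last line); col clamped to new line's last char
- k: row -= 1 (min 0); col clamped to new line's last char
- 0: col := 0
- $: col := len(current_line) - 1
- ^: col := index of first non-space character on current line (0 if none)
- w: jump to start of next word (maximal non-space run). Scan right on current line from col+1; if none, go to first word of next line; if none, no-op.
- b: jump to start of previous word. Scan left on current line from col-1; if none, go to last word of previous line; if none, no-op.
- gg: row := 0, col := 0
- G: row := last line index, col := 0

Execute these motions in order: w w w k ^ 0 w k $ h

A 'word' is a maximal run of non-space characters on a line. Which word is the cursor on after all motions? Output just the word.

Answer: fish

Derivation:
After 1 (w): row=0 col=4 char='s'
After 2 (w): row=0 col=9 char='o'
After 3 (w): row=0 col=14 char='f'
After 4 (k): row=0 col=14 char='f'
After 5 (^): row=0 col=0 char='t'
After 6 (0): row=0 col=0 char='t'
After 7 (w): row=0 col=4 char='s'
After 8 (k): row=0 col=4 char='s'
After 9 ($): row=0 col=17 char='h'
After 10 (h): row=0 col=16 char='s'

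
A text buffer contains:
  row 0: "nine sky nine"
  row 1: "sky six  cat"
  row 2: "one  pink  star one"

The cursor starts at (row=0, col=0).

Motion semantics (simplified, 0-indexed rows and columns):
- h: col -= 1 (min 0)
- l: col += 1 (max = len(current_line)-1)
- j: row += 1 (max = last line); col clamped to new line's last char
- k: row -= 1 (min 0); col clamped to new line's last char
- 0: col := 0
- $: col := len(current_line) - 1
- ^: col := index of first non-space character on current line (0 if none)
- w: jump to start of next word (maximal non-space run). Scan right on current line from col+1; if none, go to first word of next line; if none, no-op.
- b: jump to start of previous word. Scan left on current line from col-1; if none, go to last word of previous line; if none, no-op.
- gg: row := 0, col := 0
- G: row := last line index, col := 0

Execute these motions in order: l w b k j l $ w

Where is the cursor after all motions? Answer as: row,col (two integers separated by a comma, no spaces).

After 1 (l): row=0 col=1 char='i'
After 2 (w): row=0 col=5 char='s'
After 3 (b): row=0 col=0 char='n'
After 4 (k): row=0 col=0 char='n'
After 5 (j): row=1 col=0 char='s'
After 6 (l): row=1 col=1 char='k'
After 7 ($): row=1 col=11 char='t'
After 8 (w): row=2 col=0 char='o'

Answer: 2,0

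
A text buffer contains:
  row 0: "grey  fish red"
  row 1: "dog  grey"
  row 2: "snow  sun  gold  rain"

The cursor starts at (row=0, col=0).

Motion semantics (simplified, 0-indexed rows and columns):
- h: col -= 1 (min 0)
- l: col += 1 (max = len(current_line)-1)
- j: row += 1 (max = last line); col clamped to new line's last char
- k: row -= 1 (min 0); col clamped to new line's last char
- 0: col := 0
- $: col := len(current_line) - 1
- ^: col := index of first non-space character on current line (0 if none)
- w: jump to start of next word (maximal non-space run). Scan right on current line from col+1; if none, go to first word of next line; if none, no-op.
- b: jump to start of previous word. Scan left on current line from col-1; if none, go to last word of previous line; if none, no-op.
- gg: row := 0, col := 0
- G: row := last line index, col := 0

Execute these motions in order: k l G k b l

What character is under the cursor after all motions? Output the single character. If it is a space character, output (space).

Answer: e

Derivation:
After 1 (k): row=0 col=0 char='g'
After 2 (l): row=0 col=1 char='r'
After 3 (G): row=2 col=0 char='s'
After 4 (k): row=1 col=0 char='d'
After 5 (b): row=0 col=11 char='r'
After 6 (l): row=0 col=12 char='e'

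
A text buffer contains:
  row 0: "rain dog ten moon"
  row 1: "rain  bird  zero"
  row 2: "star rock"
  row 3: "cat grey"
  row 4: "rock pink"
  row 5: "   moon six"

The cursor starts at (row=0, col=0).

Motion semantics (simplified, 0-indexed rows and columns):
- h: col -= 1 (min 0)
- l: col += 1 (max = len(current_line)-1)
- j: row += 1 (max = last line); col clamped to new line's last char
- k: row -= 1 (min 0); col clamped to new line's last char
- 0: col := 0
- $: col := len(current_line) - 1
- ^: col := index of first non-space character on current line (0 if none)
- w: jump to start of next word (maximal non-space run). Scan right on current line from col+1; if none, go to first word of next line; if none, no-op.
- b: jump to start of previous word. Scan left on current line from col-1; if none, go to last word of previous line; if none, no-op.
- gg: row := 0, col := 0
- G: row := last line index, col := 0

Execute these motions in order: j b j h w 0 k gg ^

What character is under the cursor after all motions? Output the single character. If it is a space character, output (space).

After 1 (j): row=1 col=0 char='r'
After 2 (b): row=0 col=13 char='m'
After 3 (j): row=1 col=13 char='e'
After 4 (h): row=1 col=12 char='z'
After 5 (w): row=2 col=0 char='s'
After 6 (0): row=2 col=0 char='s'
After 7 (k): row=1 col=0 char='r'
After 8 (gg): row=0 col=0 char='r'
After 9 (^): row=0 col=0 char='r'

Answer: r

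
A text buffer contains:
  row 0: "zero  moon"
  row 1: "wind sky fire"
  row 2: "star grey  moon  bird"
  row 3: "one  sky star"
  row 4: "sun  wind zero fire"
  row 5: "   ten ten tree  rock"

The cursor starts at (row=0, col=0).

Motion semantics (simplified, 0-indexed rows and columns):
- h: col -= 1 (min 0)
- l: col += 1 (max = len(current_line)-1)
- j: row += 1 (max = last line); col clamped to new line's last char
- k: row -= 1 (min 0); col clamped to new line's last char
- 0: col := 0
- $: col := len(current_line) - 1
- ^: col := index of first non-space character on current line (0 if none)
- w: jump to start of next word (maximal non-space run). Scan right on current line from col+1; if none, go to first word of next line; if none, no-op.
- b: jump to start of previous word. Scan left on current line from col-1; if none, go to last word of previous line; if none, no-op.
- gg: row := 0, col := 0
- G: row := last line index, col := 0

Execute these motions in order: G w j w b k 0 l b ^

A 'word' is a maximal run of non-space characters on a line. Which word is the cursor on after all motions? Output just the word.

Answer: sun

Derivation:
After 1 (G): row=5 col=0 char='_'
After 2 (w): row=5 col=3 char='t'
After 3 (j): row=5 col=3 char='t'
After 4 (w): row=5 col=7 char='t'
After 5 (b): row=5 col=3 char='t'
After 6 (k): row=4 col=3 char='_'
After 7 (0): row=4 col=0 char='s'
After 8 (l): row=4 col=1 char='u'
After 9 (b): row=4 col=0 char='s'
After 10 (^): row=4 col=0 char='s'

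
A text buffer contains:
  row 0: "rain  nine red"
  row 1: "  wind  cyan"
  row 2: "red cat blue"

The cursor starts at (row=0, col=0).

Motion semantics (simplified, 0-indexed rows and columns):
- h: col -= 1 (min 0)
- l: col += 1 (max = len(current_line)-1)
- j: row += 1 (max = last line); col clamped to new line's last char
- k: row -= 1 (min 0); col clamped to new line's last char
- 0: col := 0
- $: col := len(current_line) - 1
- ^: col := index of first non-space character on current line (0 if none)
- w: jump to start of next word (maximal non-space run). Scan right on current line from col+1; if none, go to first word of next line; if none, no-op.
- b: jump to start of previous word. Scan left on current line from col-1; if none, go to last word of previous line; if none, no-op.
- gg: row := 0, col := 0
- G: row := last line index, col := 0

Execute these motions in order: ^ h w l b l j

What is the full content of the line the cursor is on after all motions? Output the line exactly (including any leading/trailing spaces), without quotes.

Answer:   wind  cyan

Derivation:
After 1 (^): row=0 col=0 char='r'
After 2 (h): row=0 col=0 char='r'
After 3 (w): row=0 col=6 char='n'
After 4 (l): row=0 col=7 char='i'
After 5 (b): row=0 col=6 char='n'
After 6 (l): row=0 col=7 char='i'
After 7 (j): row=1 col=7 char='_'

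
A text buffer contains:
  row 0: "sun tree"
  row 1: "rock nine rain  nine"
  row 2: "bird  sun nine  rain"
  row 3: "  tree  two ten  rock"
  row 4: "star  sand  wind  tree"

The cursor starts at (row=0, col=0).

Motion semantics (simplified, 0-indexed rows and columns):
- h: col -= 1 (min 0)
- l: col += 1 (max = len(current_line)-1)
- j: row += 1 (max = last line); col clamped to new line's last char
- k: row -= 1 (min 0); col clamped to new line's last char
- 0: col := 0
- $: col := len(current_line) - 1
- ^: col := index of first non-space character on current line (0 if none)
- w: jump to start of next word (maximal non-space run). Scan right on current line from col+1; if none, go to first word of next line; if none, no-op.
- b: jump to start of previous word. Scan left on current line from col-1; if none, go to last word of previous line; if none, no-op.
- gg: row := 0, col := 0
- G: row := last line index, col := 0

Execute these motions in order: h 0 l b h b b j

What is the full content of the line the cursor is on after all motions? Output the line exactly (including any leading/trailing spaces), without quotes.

After 1 (h): row=0 col=0 char='s'
After 2 (0): row=0 col=0 char='s'
After 3 (l): row=0 col=1 char='u'
After 4 (b): row=0 col=0 char='s'
After 5 (h): row=0 col=0 char='s'
After 6 (b): row=0 col=0 char='s'
After 7 (b): row=0 col=0 char='s'
After 8 (j): row=1 col=0 char='r'

Answer: rock nine rain  nine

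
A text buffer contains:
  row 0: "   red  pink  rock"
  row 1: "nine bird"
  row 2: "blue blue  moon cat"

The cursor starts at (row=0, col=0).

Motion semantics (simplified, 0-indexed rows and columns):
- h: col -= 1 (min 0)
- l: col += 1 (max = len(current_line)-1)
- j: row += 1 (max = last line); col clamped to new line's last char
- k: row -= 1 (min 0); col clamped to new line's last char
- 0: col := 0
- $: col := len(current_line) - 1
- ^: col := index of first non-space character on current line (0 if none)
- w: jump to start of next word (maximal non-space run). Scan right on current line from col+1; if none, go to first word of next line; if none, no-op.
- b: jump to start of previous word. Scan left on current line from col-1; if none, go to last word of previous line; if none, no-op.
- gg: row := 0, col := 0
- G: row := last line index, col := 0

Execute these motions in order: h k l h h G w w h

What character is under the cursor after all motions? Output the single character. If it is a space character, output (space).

After 1 (h): row=0 col=0 char='_'
After 2 (k): row=0 col=0 char='_'
After 3 (l): row=0 col=1 char='_'
After 4 (h): row=0 col=0 char='_'
After 5 (h): row=0 col=0 char='_'
After 6 (G): row=2 col=0 char='b'
After 7 (w): row=2 col=5 char='b'
After 8 (w): row=2 col=11 char='m'
After 9 (h): row=2 col=10 char='_'

Answer: (space)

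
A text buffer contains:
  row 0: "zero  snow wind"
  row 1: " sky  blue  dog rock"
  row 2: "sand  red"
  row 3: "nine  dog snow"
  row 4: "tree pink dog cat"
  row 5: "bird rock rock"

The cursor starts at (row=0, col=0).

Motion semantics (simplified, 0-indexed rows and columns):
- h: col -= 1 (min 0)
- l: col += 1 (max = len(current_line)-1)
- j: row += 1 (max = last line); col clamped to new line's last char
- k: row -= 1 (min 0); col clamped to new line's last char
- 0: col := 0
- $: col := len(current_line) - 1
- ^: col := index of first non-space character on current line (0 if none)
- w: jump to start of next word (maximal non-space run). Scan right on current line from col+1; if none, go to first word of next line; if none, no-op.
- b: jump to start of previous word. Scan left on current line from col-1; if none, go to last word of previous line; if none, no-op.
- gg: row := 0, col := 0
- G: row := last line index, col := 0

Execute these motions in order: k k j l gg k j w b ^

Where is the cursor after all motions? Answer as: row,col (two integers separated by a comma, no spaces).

Answer: 0,0

Derivation:
After 1 (k): row=0 col=0 char='z'
After 2 (k): row=0 col=0 char='z'
After 3 (j): row=1 col=0 char='_'
After 4 (l): row=1 col=1 char='s'
After 5 (gg): row=0 col=0 char='z'
After 6 (k): row=0 col=0 char='z'
After 7 (j): row=1 col=0 char='_'
After 8 (w): row=1 col=1 char='s'
After 9 (b): row=0 col=11 char='w'
After 10 (^): row=0 col=0 char='z'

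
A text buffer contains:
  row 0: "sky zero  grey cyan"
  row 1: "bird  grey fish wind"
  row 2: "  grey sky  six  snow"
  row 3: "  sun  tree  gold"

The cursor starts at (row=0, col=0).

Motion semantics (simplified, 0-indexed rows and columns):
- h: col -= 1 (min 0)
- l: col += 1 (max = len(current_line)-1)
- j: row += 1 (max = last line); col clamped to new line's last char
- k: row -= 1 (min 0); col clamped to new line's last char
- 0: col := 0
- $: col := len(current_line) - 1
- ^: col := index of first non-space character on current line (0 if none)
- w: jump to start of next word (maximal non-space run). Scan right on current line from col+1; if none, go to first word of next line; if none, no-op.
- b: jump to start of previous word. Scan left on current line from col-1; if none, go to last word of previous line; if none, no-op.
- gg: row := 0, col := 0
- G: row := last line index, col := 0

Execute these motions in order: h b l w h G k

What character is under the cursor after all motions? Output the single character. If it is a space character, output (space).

Answer: (space)

Derivation:
After 1 (h): row=0 col=0 char='s'
After 2 (b): row=0 col=0 char='s'
After 3 (l): row=0 col=1 char='k'
After 4 (w): row=0 col=4 char='z'
After 5 (h): row=0 col=3 char='_'
After 6 (G): row=3 col=0 char='_'
After 7 (k): row=2 col=0 char='_'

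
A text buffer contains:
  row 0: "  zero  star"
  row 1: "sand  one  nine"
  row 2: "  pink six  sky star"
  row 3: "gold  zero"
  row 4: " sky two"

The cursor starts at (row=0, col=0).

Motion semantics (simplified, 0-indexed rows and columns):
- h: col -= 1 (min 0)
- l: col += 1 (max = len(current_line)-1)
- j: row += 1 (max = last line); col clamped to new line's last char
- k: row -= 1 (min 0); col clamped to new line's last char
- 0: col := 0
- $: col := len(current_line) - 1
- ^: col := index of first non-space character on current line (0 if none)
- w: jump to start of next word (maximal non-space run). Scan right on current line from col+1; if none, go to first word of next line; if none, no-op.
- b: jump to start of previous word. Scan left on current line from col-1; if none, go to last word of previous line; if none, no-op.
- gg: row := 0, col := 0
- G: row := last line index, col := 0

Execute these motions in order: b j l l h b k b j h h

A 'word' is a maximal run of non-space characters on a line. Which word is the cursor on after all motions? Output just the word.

Answer: sand

Derivation:
After 1 (b): row=0 col=0 char='_'
After 2 (j): row=1 col=0 char='s'
After 3 (l): row=1 col=1 char='a'
After 4 (l): row=1 col=2 char='n'
After 5 (h): row=1 col=1 char='a'
After 6 (b): row=1 col=0 char='s'
After 7 (k): row=0 col=0 char='_'
After 8 (b): row=0 col=0 char='_'
After 9 (j): row=1 col=0 char='s'
After 10 (h): row=1 col=0 char='s'
After 11 (h): row=1 col=0 char='s'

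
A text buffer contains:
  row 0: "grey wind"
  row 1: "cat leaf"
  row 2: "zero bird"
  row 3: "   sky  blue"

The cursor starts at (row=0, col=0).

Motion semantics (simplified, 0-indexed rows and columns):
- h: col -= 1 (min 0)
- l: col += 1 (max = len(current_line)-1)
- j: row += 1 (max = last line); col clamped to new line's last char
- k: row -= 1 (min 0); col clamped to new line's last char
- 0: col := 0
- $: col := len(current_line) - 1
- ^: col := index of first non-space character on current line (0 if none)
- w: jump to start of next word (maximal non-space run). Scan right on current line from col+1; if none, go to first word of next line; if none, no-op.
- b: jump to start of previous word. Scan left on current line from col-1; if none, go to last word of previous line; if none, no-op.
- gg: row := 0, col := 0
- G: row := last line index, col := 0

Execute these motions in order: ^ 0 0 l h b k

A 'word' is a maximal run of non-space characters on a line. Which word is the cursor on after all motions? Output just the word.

Answer: grey

Derivation:
After 1 (^): row=0 col=0 char='g'
After 2 (0): row=0 col=0 char='g'
After 3 (0): row=0 col=0 char='g'
After 4 (l): row=0 col=1 char='r'
After 5 (h): row=0 col=0 char='g'
After 6 (b): row=0 col=0 char='g'
After 7 (k): row=0 col=0 char='g'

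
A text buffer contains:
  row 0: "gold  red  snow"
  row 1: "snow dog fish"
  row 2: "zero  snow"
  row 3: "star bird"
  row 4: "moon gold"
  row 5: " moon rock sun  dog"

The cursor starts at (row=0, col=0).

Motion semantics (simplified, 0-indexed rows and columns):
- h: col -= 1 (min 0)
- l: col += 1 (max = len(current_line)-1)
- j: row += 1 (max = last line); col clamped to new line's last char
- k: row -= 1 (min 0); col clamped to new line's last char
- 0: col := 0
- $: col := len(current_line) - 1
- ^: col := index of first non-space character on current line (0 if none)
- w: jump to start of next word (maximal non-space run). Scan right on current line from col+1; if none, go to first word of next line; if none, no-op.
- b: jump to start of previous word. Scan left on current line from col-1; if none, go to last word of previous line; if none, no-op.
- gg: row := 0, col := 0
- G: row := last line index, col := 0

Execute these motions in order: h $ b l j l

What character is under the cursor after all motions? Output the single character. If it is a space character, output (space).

Answer: h

Derivation:
After 1 (h): row=0 col=0 char='g'
After 2 ($): row=0 col=14 char='w'
After 3 (b): row=0 col=11 char='s'
After 4 (l): row=0 col=12 char='n'
After 5 (j): row=1 col=12 char='h'
After 6 (l): row=1 col=12 char='h'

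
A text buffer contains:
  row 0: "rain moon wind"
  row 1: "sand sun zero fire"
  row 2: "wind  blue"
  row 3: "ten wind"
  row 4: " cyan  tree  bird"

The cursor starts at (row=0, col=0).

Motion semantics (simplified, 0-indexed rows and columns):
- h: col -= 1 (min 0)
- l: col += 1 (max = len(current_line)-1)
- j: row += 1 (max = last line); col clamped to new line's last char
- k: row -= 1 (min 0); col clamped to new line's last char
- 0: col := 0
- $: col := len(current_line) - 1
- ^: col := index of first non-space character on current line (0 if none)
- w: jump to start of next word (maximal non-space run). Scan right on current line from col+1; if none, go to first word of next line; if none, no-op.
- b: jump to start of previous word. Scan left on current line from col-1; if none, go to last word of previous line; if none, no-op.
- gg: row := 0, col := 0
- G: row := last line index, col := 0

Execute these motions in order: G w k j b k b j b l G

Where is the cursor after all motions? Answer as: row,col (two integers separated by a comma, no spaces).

After 1 (G): row=4 col=0 char='_'
After 2 (w): row=4 col=1 char='c'
After 3 (k): row=3 col=1 char='e'
After 4 (j): row=4 col=1 char='c'
After 5 (b): row=3 col=4 char='w'
After 6 (k): row=2 col=4 char='_'
After 7 (b): row=2 col=0 char='w'
After 8 (j): row=3 col=0 char='t'
After 9 (b): row=2 col=6 char='b'
After 10 (l): row=2 col=7 char='l'
After 11 (G): row=4 col=0 char='_'

Answer: 4,0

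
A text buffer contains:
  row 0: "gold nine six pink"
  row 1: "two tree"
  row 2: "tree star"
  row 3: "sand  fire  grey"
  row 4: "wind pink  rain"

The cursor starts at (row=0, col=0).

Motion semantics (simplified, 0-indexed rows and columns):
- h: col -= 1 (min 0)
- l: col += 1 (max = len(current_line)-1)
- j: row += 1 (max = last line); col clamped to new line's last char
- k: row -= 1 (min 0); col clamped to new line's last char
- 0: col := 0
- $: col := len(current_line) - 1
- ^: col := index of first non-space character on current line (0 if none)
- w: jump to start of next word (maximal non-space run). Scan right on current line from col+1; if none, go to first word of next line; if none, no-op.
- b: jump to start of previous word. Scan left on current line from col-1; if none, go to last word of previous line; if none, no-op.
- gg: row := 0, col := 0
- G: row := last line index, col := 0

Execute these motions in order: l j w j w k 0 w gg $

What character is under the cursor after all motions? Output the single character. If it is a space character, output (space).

After 1 (l): row=0 col=1 char='o'
After 2 (j): row=1 col=1 char='w'
After 3 (w): row=1 col=4 char='t'
After 4 (j): row=2 col=4 char='_'
After 5 (w): row=2 col=5 char='s'
After 6 (k): row=1 col=5 char='r'
After 7 (0): row=1 col=0 char='t'
After 8 (w): row=1 col=4 char='t'
After 9 (gg): row=0 col=0 char='g'
After 10 ($): row=0 col=17 char='k'

Answer: k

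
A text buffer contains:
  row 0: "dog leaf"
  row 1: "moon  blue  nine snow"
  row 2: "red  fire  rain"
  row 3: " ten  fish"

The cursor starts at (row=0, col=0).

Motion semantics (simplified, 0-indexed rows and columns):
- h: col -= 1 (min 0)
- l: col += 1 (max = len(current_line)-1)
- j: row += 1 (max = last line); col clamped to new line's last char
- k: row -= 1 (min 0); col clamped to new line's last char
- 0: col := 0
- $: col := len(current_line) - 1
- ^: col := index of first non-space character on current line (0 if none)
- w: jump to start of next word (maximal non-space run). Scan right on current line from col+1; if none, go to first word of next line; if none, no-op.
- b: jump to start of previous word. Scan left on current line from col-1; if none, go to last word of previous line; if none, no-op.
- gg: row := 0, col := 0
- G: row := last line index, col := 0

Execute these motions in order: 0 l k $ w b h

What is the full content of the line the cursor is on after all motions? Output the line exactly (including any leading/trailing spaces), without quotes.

Answer: dog leaf

Derivation:
After 1 (0): row=0 col=0 char='d'
After 2 (l): row=0 col=1 char='o'
After 3 (k): row=0 col=1 char='o'
After 4 ($): row=0 col=7 char='f'
After 5 (w): row=1 col=0 char='m'
After 6 (b): row=0 col=4 char='l'
After 7 (h): row=0 col=3 char='_'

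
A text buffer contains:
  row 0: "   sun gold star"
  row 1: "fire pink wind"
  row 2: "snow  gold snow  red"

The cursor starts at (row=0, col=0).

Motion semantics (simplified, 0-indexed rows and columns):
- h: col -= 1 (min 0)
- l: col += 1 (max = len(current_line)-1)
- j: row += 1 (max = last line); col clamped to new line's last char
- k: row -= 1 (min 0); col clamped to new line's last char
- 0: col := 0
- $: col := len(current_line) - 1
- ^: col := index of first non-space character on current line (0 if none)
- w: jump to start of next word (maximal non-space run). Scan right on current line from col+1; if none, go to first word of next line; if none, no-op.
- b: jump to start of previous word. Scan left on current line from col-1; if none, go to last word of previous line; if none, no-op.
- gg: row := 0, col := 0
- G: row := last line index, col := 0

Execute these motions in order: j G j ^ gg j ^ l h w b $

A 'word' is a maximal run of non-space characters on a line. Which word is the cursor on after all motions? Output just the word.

Answer: wind

Derivation:
After 1 (j): row=1 col=0 char='f'
After 2 (G): row=2 col=0 char='s'
After 3 (j): row=2 col=0 char='s'
After 4 (^): row=2 col=0 char='s'
After 5 (gg): row=0 col=0 char='_'
After 6 (j): row=1 col=0 char='f'
After 7 (^): row=1 col=0 char='f'
After 8 (l): row=1 col=1 char='i'
After 9 (h): row=1 col=0 char='f'
After 10 (w): row=1 col=5 char='p'
After 11 (b): row=1 col=0 char='f'
After 12 ($): row=1 col=13 char='d'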